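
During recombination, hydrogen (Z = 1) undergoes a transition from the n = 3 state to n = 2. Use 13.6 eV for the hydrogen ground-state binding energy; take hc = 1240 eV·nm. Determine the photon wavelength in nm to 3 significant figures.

656 nm

ΔE = 13.60 × (1/2² − 1/3²) = 13.60 × 0.1389 = 1.889 eV.
λ = hc/ΔE = 1240 / 1.889 = 656 nm.
This line belongs to the Balmer series.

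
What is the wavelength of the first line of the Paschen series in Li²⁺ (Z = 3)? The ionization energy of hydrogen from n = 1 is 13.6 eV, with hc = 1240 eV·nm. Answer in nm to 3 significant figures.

208 nm

The Paschen series terminates on n_f = 3; the first line has n_i = 3+1 = 4.
ΔE = 122.4 × (1/3² − 1/4²) = 5.950 eV.
λ = 1240 / 5.950 = 208 nm.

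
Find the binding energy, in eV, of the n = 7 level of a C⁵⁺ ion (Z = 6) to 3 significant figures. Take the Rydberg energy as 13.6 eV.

9.99 eV

E_n = −13.6 Z²/n² = −489.6/n² eV for Z = 6.
E_7 = −489.6/49 = −9.99 eV, so ionization (to E = 0) requires 9.99 eV.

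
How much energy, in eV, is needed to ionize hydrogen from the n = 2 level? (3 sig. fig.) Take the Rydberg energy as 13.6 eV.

E_2 = −13.60/4 = −3.40 eV, so ionization (to E = 0) requires 3.40 eV.

3.40 eV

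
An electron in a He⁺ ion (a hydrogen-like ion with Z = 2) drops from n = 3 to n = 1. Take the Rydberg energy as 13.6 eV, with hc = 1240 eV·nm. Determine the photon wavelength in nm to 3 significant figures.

For Z = 2 the level energies scale as Z², so the effective Rydberg energy is 13.6 × 4 = 54.40 eV.
ΔE = 54.40 × (1/1² − 1/3²) = 54.40 × 0.8889 = 48.36 eV.
λ = hc/ΔE = 1240 / 48.36 = 25.6 nm.

25.6 nm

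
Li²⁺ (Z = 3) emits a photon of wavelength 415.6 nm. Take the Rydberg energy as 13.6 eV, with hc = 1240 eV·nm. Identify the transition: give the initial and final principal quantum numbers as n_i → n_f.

The photon energy is ΔE = hc/λ = 1240 / 415.6 = 2.984 eV.
With Z = 3, ΔE = 122.4 × (1/n_f² − 1/n_i²), so 1/n_f² − 1/n_i² = 0.02438.
Trying n_f = 5 gives 1/n_i² = 0.01562, i.e. n_i ≈ 8; this pair matches.

n_i = 8, n_f = 5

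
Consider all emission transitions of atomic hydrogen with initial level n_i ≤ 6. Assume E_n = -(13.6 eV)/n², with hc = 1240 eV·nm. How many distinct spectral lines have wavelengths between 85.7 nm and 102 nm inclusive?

3

Enumerate all n_i → n_f pairs with 1 ≤ n_f < n_i ≤ 6 and compute λ = 1240 / [13.6·1·(1/n_f² − 1/n_i²)].
Lines falling in [85.7, 102] nm: 6→1 (93.78 nm), 5→1 (94.98 nm), 4→1 (97.25 nm).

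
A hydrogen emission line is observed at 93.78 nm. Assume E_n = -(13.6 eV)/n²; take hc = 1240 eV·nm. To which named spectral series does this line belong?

ΔE = 1240/93.78 = 13.22 eV.
This matches 13.6 × (1/1² − 1/6²), so n_f = 1: the Lyman series.

Lyman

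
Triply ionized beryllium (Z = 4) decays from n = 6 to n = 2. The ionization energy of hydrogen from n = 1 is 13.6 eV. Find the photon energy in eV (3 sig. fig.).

The Bohr energies scale as Z², so for Z = 4: E_n = −217.6/n² eV.
E_6 = −217.6/36 = −6.044 eV and E_2 = −217.6/4 = −54.40 eV.
The photon energy is |E_6 − E_2| = 48.4 eV.

48.4 eV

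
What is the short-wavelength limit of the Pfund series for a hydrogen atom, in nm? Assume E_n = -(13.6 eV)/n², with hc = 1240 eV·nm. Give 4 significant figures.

2279 nm

The Pfund series has lower level n_f = 5; the series limit corresponds to n_i → ∞.
ΔE_max = 13.6 × 1 / 5² = 0.5440 eV.
λ_min = 1240 / 0.5440 = 2279 nm.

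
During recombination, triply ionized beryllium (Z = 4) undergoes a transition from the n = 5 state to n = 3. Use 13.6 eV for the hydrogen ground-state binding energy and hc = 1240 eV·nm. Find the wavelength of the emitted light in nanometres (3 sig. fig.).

80.1 nm

For Z = 4 the level energies scale as Z², so the effective Rydberg energy is 13.6 × 16 = 217.6 eV.
ΔE = 217.6 × (1/3² − 1/5²) = 217.6 × 0.07111 = 15.47 eV.
λ = hc/ΔE = 1240 / 15.47 = 80.1 nm.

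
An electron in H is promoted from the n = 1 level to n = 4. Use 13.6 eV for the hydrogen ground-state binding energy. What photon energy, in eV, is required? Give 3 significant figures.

12.8 eV

E_4 = −13.60/16 = −0.8500 eV and E_1 = −13.60/1 = −13.60 eV.
The photon energy is |E_4 − E_1| = 12.8 eV.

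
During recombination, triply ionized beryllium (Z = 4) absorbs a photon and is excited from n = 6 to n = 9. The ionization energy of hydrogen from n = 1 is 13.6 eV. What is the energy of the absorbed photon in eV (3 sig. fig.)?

The Bohr energies scale as Z², so for Z = 4: E_n = −217.6/n² eV.
E_9 = −217.6/81 = −2.686 eV and E_6 = −217.6/36 = −6.044 eV.
The photon energy is |E_9 − E_6| = 3.36 eV.

3.36 eV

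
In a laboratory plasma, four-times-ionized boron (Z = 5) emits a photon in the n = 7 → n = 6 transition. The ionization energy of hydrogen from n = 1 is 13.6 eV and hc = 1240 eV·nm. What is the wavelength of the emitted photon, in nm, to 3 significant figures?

For Z = 5 the level energies scale as Z², so the effective Rydberg energy is 13.6 × 25 = 340.0 eV.
ΔE = 340.0 × (1/6² − 1/7²) = 340.0 × 0.007370 = 2.506 eV.
λ = hc/ΔE = 1240 / 2.506 = 495 nm.

495 nm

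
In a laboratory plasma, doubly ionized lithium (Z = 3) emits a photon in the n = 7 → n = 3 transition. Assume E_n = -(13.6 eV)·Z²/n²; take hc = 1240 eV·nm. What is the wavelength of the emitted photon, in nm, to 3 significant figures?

For Z = 3 the level energies scale as Z², so the effective Rydberg energy is 13.6 × 9 = 122.4 eV.
ΔE = 122.4 × (1/3² − 1/7²) = 122.4 × 0.09070 = 11.10 eV.
λ = hc/ΔE = 1240 / 11.10 = 112 nm.

112 nm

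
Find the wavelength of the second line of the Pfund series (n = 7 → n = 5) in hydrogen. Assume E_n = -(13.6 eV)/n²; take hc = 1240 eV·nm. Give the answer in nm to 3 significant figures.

The Pfund series terminates on n_f = 5; the second line has n_i = 5+2 = 7.
ΔE = 13.60 × (1/5² − 1/7²) = 0.2664 eV.
λ = 1240 / 0.2664 = 4650 nm.

4650 nm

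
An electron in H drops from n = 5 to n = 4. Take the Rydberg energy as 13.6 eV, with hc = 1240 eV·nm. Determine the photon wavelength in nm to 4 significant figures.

ΔE = 13.60 × (1/4² − 1/5²) = 13.60 × 0.02250 = 0.3060 eV.
λ = hc/ΔE = 1240 / 0.3060 = 4052 nm.
This line belongs to the Brackett series.

4052 nm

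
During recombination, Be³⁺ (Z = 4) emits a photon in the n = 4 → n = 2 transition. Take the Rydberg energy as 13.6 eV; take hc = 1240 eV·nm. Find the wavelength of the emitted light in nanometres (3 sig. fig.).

30.4 nm

For Z = 4 the level energies scale as Z², so the effective Rydberg energy is 13.6 × 16 = 217.6 eV.
ΔE = 217.6 × (1/2² − 1/4²) = 217.6 × 0.1875 = 40.80 eV.
λ = hc/ΔE = 1240 / 40.80 = 30.4 nm.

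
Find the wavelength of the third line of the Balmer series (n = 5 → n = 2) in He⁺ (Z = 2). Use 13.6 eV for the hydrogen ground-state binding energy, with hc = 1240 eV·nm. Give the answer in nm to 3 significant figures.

The Balmer series terminates on n_f = 2; the third line has n_i = 2+3 = 5.
ΔE = 54.40 × (1/2² − 1/5²) = 11.42 eV.
λ = 1240 / 11.42 = 109 nm.

109 nm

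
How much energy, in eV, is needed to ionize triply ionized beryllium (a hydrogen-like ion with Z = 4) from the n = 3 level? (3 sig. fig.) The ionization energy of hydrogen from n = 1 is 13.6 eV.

24.2 eV

E_n = −13.6 Z²/n² = −217.6/n² eV for Z = 4.
E_3 = −217.6/9 = −24.2 eV, so ionization (to E = 0) requires 24.2 eV.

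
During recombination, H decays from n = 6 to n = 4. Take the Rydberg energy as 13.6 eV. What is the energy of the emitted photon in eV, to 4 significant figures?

E_6 = −13.60/36 = −0.3778 eV and E_4 = −13.60/16 = −0.8500 eV.
The photon energy is |E_6 − E_4| = 0.4722 eV.

0.4722 eV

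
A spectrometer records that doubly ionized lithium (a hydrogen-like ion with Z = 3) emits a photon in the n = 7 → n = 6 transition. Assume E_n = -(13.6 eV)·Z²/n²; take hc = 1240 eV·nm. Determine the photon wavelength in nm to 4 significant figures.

1375 nm

For Z = 3 the level energies scale as Z², so the effective Rydberg energy is 13.6 × 9 = 122.4 eV.
ΔE = 122.4 × (1/6² − 1/7²) = 122.4 × 0.007370 = 0.9020 eV.
λ = hc/ΔE = 1240 / 0.9020 = 1375 nm.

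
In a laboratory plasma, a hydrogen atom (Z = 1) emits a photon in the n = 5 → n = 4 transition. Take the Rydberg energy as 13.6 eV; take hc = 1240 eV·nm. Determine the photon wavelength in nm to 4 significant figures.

ΔE = 13.60 × (1/4² − 1/5²) = 13.60 × 0.02250 = 0.3060 eV.
λ = hc/ΔE = 1240 / 0.3060 = 4052 nm.
This line belongs to the Brackett series.

4052 nm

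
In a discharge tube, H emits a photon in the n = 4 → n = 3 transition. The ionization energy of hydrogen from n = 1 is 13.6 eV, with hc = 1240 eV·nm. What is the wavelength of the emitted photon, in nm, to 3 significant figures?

1880 nm

ΔE = 13.60 × (1/3² − 1/4²) = 13.60 × 0.04861 = 0.6611 eV.
λ = hc/ΔE = 1240 / 0.6611 = 1880 nm.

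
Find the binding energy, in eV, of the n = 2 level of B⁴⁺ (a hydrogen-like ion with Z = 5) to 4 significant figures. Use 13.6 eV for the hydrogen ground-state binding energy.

E_n = −13.6 Z²/n² = −340.0/n² eV for Z = 5.
E_2 = −340.0/4 = −85.00 eV, so ionization (to E = 0) requires 85.00 eV.

85.00 eV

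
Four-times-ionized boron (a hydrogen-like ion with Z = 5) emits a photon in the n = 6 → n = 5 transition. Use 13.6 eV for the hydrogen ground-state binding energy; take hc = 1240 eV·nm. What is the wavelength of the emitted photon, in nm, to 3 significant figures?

298 nm

For Z = 5 the level energies scale as Z², so the effective Rydberg energy is 13.6 × 25 = 340.0 eV.
ΔE = 340.0 × (1/5² − 1/6²) = 340.0 × 0.01222 = 4.156 eV.
λ = hc/ΔE = 1240 / 4.156 = 298 nm.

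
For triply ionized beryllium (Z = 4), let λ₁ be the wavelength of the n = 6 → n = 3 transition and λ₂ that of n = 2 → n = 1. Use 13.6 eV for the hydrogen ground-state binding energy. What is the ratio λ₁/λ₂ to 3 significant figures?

9.00

λ ∝ 1/ΔE ∝ 1/(1/n_f² − 1/n_i²), and the Z² and hc factors cancel in the ratio.
λ₁/λ₂ = (1/1² − 1/2²)/(1/3² − 1/6²) = 0.7500/0.08333 = 9.00.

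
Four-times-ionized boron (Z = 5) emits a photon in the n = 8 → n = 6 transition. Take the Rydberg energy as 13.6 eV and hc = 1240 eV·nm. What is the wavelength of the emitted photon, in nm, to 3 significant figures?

300 nm

For Z = 5 the level energies scale as Z², so the effective Rydberg energy is 13.6 × 25 = 340.0 eV.
ΔE = 340.0 × (1/6² − 1/8²) = 340.0 × 0.01215 = 4.132 eV.
λ = hc/ΔE = 1240 / 4.132 = 300 nm.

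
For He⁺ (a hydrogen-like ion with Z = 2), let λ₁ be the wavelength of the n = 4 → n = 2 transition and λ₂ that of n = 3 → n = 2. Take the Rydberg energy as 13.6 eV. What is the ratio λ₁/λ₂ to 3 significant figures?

λ ∝ 1/ΔE ∝ 1/(1/n_f² − 1/n_i²), and the Z² and hc factors cancel in the ratio.
λ₁/λ₂ = (1/2² − 1/3²)/(1/2² − 1/4²) = 0.1389/0.1875 = 0.741.

0.741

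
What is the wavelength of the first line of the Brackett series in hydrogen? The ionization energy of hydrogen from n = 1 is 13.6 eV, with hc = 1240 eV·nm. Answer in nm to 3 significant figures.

4050 nm

The Brackett series terminates on n_f = 4; the first line has n_i = 4+1 = 5.
ΔE = 13.60 × (1/4² − 1/5²) = 0.3060 eV.
λ = 1240 / 0.3060 = 4050 nm.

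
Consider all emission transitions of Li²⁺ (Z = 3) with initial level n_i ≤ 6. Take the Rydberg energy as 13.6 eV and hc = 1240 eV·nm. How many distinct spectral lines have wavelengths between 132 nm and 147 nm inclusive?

1

Enumerate all n_i → n_f pairs with 1 ≤ n_f < n_i ≤ 6 and compute λ = 1240 / [13.6·9·(1/n_f² − 1/n_i²)].
Lines falling in [132, 147] nm: 5→3 (142.5 nm).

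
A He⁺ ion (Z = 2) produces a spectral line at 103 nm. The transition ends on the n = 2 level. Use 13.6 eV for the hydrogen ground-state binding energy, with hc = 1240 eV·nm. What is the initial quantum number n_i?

n_i = 6

The photon energy is ΔE = hc/λ = 1240 / 103 = 12.04 eV.
With Z = 2, ΔE = 54.40 × (1/n_f² − 1/n_i²), so 1/n_f² − 1/n_i² = 0.2213.
With n_f = 2: 1/n_i² = 1/4 − 0.2213 = 0.02870, so n_i ≈ 5.90.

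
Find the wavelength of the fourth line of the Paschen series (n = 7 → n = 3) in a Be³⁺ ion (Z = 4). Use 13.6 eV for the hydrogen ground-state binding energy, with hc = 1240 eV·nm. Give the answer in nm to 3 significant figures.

62.8 nm

The Paschen series terminates on n_f = 3; the fourth line has n_i = 3+4 = 7.
ΔE = 217.6 × (1/3² − 1/7²) = 19.74 eV.
λ = 1240 / 19.74 = 62.8 nm.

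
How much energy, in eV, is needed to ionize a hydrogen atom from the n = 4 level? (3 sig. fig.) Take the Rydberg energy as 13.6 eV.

0.850 eV

E_4 = −13.60/16 = −0.850 eV, so ionization (to E = 0) requires 0.850 eV.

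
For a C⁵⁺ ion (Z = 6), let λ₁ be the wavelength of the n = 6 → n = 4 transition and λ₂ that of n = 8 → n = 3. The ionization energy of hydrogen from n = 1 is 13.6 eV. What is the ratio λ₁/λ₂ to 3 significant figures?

2.75

λ ∝ 1/ΔE ∝ 1/(1/n_f² − 1/n_i²), and the Z² and hc factors cancel in the ratio.
λ₁/λ₂ = (1/3² − 1/8²)/(1/4² − 1/6²) = 0.09549/0.03472 = 2.75.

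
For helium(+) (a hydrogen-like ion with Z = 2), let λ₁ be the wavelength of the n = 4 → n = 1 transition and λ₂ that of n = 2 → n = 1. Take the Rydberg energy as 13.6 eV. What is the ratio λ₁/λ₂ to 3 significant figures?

λ ∝ 1/ΔE ∝ 1/(1/n_f² − 1/n_i²), and the Z² and hc factors cancel in the ratio.
λ₁/λ₂ = (1/1² − 1/2²)/(1/1² − 1/4²) = 0.7500/0.9375 = 0.800.

0.800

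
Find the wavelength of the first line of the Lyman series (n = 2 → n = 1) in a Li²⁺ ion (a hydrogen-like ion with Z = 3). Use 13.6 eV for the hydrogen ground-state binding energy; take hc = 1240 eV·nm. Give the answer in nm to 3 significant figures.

The Lyman series terminates on n_f = 1; the first line has n_i = 1+1 = 2.
ΔE = 122.4 × (1/1² − 1/2²) = 91.80 eV.
λ = 1240 / 91.80 = 13.5 nm.

13.5 nm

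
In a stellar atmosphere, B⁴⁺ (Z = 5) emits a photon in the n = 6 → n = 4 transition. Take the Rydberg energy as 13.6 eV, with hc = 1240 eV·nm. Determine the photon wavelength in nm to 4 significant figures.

105.0 nm

For Z = 5 the level energies scale as Z², so the effective Rydberg energy is 13.6 × 25 = 340.0 eV.
ΔE = 340.0 × (1/4² − 1/6²) = 340.0 × 0.03472 = 11.81 eV.
λ = hc/ΔE = 1240 / 11.81 = 105.0 nm.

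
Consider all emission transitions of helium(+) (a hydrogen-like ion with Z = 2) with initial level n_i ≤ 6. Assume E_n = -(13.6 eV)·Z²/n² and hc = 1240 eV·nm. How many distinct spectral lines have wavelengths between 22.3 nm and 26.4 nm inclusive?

4

Enumerate all n_i → n_f pairs with 1 ≤ n_f < n_i ≤ 6 and compute λ = 1240 / [13.6·4·(1/n_f² − 1/n_i²)].
Lines falling in [22.3, 26.4] nm: 6→1 (23.45 nm), 5→1 (23.74 nm), 4→1 (24.31 nm), 3→1 (25.64 nm).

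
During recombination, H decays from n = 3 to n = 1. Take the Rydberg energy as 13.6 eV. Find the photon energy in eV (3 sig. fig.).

12.1 eV

E_3 = −13.60/9 = −1.511 eV and E_1 = −13.60/1 = −13.60 eV.
The photon energy is |E_3 − E_1| = 12.1 eV.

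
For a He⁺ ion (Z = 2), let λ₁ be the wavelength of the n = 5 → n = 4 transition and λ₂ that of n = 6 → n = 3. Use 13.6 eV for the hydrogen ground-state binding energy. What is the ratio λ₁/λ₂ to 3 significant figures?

3.70

λ ∝ 1/ΔE ∝ 1/(1/n_f² − 1/n_i²), and the Z² and hc factors cancel in the ratio.
λ₁/λ₂ = (1/3² − 1/6²)/(1/4² − 1/5²) = 0.08333/0.02250 = 3.70.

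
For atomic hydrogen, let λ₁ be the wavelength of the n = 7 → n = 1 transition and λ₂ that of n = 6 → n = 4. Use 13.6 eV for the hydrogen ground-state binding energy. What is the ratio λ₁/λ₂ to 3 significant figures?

λ ∝ 1/ΔE ∝ 1/(1/n_f² − 1/n_i²), and the Z² and hc factors cancel in the ratio.
λ₁/λ₂ = (1/4² − 1/6²)/(1/1² − 1/7²) = 0.03472/0.9796 = 0.0354.

0.0354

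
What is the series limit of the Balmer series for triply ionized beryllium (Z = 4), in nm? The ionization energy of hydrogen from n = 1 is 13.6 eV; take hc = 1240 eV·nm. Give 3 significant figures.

The Balmer series has lower level n_f = 2; the series limit corresponds to n_i → ∞.
ΔE_max = 13.6 × 16 / 2² = 54.40 eV.
λ_min = 1240 / 54.40 = 22.8 nm.

22.8 nm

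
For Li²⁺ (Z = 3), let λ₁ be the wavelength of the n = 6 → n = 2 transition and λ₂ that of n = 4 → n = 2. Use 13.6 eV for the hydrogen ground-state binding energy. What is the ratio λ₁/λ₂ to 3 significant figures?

0.844

λ ∝ 1/ΔE ∝ 1/(1/n_f² − 1/n_i²), and the Z² and hc factors cancel in the ratio.
λ₁/λ₂ = (1/2² − 1/4²)/(1/2² − 1/6²) = 0.1875/0.2222 = 0.844.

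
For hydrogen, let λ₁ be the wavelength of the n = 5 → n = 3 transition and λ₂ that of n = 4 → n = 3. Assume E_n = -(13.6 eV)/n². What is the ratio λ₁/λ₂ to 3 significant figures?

0.684

λ ∝ 1/ΔE ∝ 1/(1/n_f² − 1/n_i²), and the Z² and hc factors cancel in the ratio.
λ₁/λ₂ = (1/3² − 1/4²)/(1/3² − 1/5²) = 0.04861/0.07111 = 0.684.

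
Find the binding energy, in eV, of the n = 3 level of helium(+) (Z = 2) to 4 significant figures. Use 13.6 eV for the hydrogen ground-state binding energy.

E_n = −13.6 Z²/n² = −54.40/n² eV for Z = 2.
E_3 = −54.40/9 = −6.044 eV, so ionization (to E = 0) requires 6.044 eV.

6.044 eV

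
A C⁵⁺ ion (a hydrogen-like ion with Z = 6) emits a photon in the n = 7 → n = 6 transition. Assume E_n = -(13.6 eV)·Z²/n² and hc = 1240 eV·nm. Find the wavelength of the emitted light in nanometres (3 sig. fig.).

For Z = 6 the level energies scale as Z², so the effective Rydberg energy is 13.6 × 36 = 489.6 eV.
ΔE = 489.6 × (1/6² − 1/7²) = 489.6 × 0.007370 = 3.608 eV.
λ = hc/ΔE = 1240 / 3.608 = 344 nm.

344 nm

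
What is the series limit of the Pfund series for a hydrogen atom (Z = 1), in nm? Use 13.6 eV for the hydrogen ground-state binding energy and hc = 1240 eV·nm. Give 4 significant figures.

2279 nm

The Pfund series has lower level n_f = 5; the series limit corresponds to n_i → ∞.
ΔE_max = 13.6 × 1 / 5² = 0.5440 eV.
λ_min = 1240 / 0.5440 = 2279 nm.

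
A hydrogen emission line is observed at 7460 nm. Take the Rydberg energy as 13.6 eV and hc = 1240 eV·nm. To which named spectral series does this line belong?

ΔE = 1240/7460 = 0.1662 eV.
This matches 13.6 × (1/5² − 1/6²), so n_f = 5: the Pfund series.

Pfund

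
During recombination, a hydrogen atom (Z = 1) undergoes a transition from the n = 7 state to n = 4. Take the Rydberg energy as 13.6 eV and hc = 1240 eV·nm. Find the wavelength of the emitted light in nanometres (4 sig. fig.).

2166 nm

ΔE = 13.60 × (1/4² − 1/7²) = 13.60 × 0.04209 = 0.5724 eV.
λ = hc/ΔE = 1240 / 0.5724 = 2166 nm.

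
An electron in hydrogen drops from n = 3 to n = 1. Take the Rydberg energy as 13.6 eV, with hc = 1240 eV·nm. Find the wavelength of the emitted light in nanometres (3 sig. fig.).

ΔE = 13.60 × (1/1² − 1/3²) = 13.60 × 0.8889 = 12.09 eV.
λ = hc/ΔE = 1240 / 12.09 = 103 nm.

103 nm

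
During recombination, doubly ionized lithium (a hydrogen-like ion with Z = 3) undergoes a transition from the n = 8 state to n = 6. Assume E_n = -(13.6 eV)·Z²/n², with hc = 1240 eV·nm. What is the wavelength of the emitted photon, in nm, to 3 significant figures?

For Z = 3 the level energies scale as Z², so the effective Rydberg energy is 13.6 × 9 = 122.4 eV.
ΔE = 122.4 × (1/6² − 1/8²) = 122.4 × 0.01215 = 1.488 eV.
λ = hc/ΔE = 1240 / 1.488 = 834 nm.

834 nm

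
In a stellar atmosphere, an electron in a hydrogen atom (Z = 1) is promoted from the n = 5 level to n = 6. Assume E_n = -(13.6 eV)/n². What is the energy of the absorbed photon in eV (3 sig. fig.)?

E_6 = −13.60/36 = −0.3778 eV and E_5 = −13.60/25 = −0.5440 eV.
The photon energy is |E_6 − E_5| = 0.166 eV.

0.166 eV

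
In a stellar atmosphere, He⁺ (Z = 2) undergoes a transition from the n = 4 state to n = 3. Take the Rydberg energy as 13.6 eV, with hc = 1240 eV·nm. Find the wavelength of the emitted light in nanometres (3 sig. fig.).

For Z = 2 the level energies scale as Z², so the effective Rydberg energy is 13.6 × 4 = 54.40 eV.
ΔE = 54.40 × (1/3² − 1/4²) = 54.40 × 0.04861 = 2.644 eV.
λ = hc/ΔE = 1240 / 2.644 = 469 nm.

469 nm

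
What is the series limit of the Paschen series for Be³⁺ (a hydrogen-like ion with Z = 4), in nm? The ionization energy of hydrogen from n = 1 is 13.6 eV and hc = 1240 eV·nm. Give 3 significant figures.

51.3 nm

The Paschen series has lower level n_f = 3; the series limit corresponds to n_i → ∞.
ΔE_max = 13.6 × 16 / 3² = 24.18 eV.
λ_min = 1240 / 24.18 = 51.3 nm.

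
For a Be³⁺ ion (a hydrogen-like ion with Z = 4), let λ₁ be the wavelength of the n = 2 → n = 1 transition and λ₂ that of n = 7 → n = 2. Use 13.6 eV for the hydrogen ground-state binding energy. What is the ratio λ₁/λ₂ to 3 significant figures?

0.306

λ ∝ 1/ΔE ∝ 1/(1/n_f² − 1/n_i²), and the Z² and hc factors cancel in the ratio.
λ₁/λ₂ = (1/2² − 1/7²)/(1/1² − 1/2²) = 0.2296/0.7500 = 0.306.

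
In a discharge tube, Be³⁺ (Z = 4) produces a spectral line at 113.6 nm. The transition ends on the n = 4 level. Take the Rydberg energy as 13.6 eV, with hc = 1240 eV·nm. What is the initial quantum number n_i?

n_i = 9

The photon energy is ΔE = hc/λ = 1240 / 113.6 = 10.92 eV.
With Z = 4, ΔE = 217.6 × (1/n_f² − 1/n_i²), so 1/n_f² − 1/n_i² = 0.05016.
With n_f = 4: 1/n_i² = 1/16 − 0.05016 = 0.01234, so n_i ≈ 9.00.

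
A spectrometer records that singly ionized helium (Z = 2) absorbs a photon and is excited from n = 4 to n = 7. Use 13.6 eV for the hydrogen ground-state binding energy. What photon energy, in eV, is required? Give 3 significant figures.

2.29 eV

The Bohr energies scale as Z², so for Z = 2: E_n = −54.40/n² eV.
E_7 = −54.40/49 = −1.110 eV and E_4 = −54.40/16 = −3.400 eV.
The photon energy is |E_7 − E_4| = 2.29 eV.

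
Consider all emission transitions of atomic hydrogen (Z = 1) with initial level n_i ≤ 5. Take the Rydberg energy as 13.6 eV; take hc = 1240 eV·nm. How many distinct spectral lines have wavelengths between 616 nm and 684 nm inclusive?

1

Enumerate all n_i → n_f pairs with 1 ≤ n_f < n_i ≤ 5 and compute λ = 1240 / [13.6·1·(1/n_f² − 1/n_i²)].
Lines falling in [616, 684] nm: 3→2 (656.5 nm).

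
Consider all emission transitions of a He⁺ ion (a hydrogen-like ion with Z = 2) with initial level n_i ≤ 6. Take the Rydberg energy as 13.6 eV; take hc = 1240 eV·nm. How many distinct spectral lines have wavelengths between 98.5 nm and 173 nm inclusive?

Enumerate all n_i → n_f pairs with 1 ≤ n_f < n_i ≤ 6 and compute λ = 1240 / [13.6·4·(1/n_f² − 1/n_i²)].
Lines falling in [98.5, 173] nm: 6→2 (102.6 nm), 5→2 (108.5 nm), 4→2 (121.6 nm), 3→2 (164.1 nm).

4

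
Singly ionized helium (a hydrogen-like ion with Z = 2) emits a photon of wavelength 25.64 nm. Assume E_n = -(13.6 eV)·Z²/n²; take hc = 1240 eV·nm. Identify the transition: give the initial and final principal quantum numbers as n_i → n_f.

The photon energy is ΔE = hc/λ = 1240 / 25.64 = 48.36 eV.
With Z = 2, ΔE = 54.40 × (1/n_f² − 1/n_i²), so 1/n_f² − 1/n_i² = 0.8890.
Trying n_f = 1 gives 1/n_i² = 0.1110, i.e. n_i ≈ 3; this pair matches.

n_i = 3, n_f = 1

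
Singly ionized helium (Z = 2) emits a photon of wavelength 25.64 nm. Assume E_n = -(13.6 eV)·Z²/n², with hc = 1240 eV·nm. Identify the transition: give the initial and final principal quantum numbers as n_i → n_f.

n_i = 3, n_f = 1

The photon energy is ΔE = hc/λ = 1240 / 25.64 = 48.36 eV.
With Z = 2, ΔE = 54.40 × (1/n_f² − 1/n_i²), so 1/n_f² − 1/n_i² = 0.8890.
Trying n_f = 1 gives 1/n_i² = 0.1110, i.e. n_i ≈ 3; this pair matches.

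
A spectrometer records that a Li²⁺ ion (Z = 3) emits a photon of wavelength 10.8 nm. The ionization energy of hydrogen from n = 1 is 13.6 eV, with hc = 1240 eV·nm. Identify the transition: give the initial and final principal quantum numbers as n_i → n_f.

The photon energy is ΔE = hc/λ = 1240 / 10.8 = 114.8 eV.
With Z = 3, ΔE = 122.4 × (1/n_f² − 1/n_i²), so 1/n_f² − 1/n_i² = 0.9380.
Trying n_f = 1 gives 1/n_i² = 0.06197, i.e. n_i ≈ 4; this pair matches.

n_i = 4, n_f = 1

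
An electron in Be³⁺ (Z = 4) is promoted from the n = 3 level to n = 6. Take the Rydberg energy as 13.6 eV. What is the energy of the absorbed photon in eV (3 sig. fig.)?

The Bohr energies scale as Z², so for Z = 4: E_n = −217.6/n² eV.
E_6 = −217.6/36 = −6.044 eV and E_3 = −217.6/9 = −24.18 eV.
The photon energy is |E_6 − E_3| = 18.1 eV.

18.1 eV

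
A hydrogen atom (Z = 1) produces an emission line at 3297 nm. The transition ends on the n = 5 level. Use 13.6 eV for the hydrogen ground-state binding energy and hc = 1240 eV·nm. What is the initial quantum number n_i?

n_i = 9

The photon energy is ΔE = hc/λ = 1240 / 3297 = 0.3761 eV.
With Z = 1, ΔE = 13.60 × (1/n_f² − 1/n_i²), so 1/n_f² − 1/n_i² = 0.02765.
With n_f = 5: 1/n_i² = 1/25 − 0.02765 = 0.01235, so n_i ≈ 9.00.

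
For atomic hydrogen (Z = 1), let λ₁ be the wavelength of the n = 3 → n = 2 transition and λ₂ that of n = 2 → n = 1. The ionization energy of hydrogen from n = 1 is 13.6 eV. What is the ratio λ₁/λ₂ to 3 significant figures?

λ ∝ 1/ΔE ∝ 1/(1/n_f² − 1/n_i²), and the Z² and hc factors cancel in the ratio.
λ₁/λ₂ = (1/1² − 1/2²)/(1/2² − 1/3²) = 0.7500/0.1389 = 5.40.

5.40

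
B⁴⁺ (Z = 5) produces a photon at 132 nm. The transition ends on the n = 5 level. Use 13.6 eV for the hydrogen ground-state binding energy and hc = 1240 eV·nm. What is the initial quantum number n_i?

The photon energy is ΔE = hc/λ = 1240 / 132 = 9.394 eV.
With Z = 5, ΔE = 340.0 × (1/n_f² − 1/n_i²), so 1/n_f² − 1/n_i² = 0.02763.
With n_f = 5: 1/n_i² = 1/25 − 0.02763 = 0.01237, so n_i ≈ 8.99.

n_i = 9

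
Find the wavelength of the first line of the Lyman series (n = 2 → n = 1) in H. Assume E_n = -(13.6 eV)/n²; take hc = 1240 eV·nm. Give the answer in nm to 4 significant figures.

121.6 nm

The Lyman series terminates on n_f = 1; the first line has n_i = 1+1 = 2.
ΔE = 13.60 × (1/1² − 1/2²) = 10.20 eV.
λ = 1240 / 10.20 = 121.6 nm.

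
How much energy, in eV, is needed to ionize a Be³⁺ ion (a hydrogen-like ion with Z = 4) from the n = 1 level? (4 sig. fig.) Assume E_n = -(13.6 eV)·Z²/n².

217.6 eV

E_n = −13.6 Z²/n² = −217.6/n² eV for Z = 4.
E_1 = −217.6/1 = −217.6 eV, so ionization (to E = 0) requires 217.6 eV.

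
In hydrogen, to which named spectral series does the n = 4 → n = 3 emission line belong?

Paschen

The series is set by the lower level: n_f = 3 is the Paschen series.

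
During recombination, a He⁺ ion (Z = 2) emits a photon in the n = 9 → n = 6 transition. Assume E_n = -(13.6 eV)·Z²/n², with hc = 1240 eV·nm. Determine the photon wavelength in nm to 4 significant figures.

1477 nm

For Z = 2 the level energies scale as Z², so the effective Rydberg energy is 13.6 × 4 = 54.40 eV.
ΔE = 54.40 × (1/6² − 1/9²) = 54.40 × 0.01543 = 0.8395 eV.
λ = hc/ΔE = 1240 / 0.8395 = 1477 nm.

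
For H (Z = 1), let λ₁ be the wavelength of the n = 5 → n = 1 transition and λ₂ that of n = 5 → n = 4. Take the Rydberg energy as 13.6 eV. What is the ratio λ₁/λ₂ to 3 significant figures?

0.0234

λ ∝ 1/ΔE ∝ 1/(1/n_f² − 1/n_i²), and the Z² and hc factors cancel in the ratio.
λ₁/λ₂ = (1/4² − 1/5²)/(1/1² − 1/5²) = 0.02250/0.9600 = 0.0234.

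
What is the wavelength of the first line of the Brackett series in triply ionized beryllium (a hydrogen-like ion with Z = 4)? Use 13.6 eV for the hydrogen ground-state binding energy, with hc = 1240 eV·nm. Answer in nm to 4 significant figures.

The Brackett series terminates on n_f = 4; the first line has n_i = 4+1 = 5.
ΔE = 217.6 × (1/4² − 1/5²) = 4.896 eV.
λ = 1240 / 4.896 = 253.3 nm.

253.3 nm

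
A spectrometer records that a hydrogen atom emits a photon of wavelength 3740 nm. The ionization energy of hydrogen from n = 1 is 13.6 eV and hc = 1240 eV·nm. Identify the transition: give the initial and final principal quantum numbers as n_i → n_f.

The photon energy is ΔE = hc/λ = 1240 / 3740 = 0.3316 eV.
With Z = 1, ΔE = 13.60 × (1/n_f² − 1/n_i²), so 1/n_f² − 1/n_i² = 0.02438.
Trying n_f = 5 gives 1/n_i² = 0.01562, i.e. n_i ≈ 8; this pair matches.

n_i = 8, n_f = 5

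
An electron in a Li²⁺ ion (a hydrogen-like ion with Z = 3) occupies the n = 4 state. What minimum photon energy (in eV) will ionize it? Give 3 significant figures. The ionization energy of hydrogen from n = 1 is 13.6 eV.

7.65 eV

E_n = −13.6 Z²/n² = −122.4/n² eV for Z = 3.
E_4 = −122.4/16 = −7.65 eV, so ionization (to E = 0) requires 7.65 eV.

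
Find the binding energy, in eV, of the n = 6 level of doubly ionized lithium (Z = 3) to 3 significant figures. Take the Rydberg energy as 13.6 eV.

E_n = −13.6 Z²/n² = −122.4/n² eV for Z = 3.
E_6 = −122.4/36 = −3.40 eV, so ionization (to E = 0) requires 3.40 eV.

3.40 eV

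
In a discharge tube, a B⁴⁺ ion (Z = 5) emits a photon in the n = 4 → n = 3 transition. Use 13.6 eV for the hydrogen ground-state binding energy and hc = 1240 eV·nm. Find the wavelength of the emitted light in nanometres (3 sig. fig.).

For Z = 5 the level energies scale as Z², so the effective Rydberg energy is 13.6 × 25 = 340.0 eV.
ΔE = 340.0 × (1/3² − 1/4²) = 340.0 × 0.04861 = 16.53 eV.
λ = hc/ΔE = 1240 / 16.53 = 75.0 nm.

75.0 nm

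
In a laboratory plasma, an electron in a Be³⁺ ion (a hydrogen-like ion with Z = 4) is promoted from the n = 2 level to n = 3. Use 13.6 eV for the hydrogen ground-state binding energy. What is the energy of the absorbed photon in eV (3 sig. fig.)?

The Bohr energies scale as Z², so for Z = 4: E_n = −217.6/n² eV.
E_3 = −217.6/9 = −24.18 eV and E_2 = −217.6/4 = −54.40 eV.
The photon energy is |E_3 − E_2| = 30.2 eV.

30.2 eV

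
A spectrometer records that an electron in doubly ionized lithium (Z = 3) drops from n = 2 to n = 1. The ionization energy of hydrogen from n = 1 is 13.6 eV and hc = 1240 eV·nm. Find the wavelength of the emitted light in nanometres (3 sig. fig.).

For Z = 3 the level energies scale as Z², so the effective Rydberg energy is 13.6 × 9 = 122.4 eV.
ΔE = 122.4 × (1/1² − 1/2²) = 122.4 × 0.7500 = 91.80 eV.
λ = hc/ΔE = 1240 / 91.80 = 13.5 nm.

13.5 nm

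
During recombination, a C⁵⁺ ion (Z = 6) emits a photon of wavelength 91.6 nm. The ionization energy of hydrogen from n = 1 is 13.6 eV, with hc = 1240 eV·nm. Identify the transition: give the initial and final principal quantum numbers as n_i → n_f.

n_i = 9, n_f = 5

The photon energy is ΔE = hc/λ = 1240 / 91.6 = 13.54 eV.
With Z = 6, ΔE = 489.6 × (1/n_f² − 1/n_i²), so 1/n_f² − 1/n_i² = 0.02765.
Trying n_f = 5 gives 1/n_i² = 0.01235, i.e. n_i ≈ 9; this pair matches.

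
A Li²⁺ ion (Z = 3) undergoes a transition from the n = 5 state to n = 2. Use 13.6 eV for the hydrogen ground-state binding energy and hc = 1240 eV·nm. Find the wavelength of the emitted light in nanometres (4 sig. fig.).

For Z = 3 the level energies scale as Z², so the effective Rydberg energy is 13.6 × 9 = 122.4 eV.
ΔE = 122.4 × (1/2² − 1/5²) = 122.4 × 0.2100 = 25.70 eV.
λ = hc/ΔE = 1240 / 25.70 = 48.24 nm.

48.24 nm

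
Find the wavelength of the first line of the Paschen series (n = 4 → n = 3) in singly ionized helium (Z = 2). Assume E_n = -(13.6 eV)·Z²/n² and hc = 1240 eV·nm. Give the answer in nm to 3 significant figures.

469 nm

The Paschen series terminates on n_f = 3; the first line has n_i = 3+1 = 4.
ΔE = 54.40 × (1/3² − 1/4²) = 2.644 eV.
λ = 1240 / 2.644 = 469 nm.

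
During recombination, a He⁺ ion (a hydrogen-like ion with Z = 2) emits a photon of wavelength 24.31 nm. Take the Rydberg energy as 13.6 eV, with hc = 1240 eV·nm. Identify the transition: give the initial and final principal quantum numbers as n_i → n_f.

n_i = 4, n_f = 1

The photon energy is ΔE = hc/λ = 1240 / 24.31 = 51.01 eV.
With Z = 2, ΔE = 54.40 × (1/n_f² − 1/n_i²), so 1/n_f² − 1/n_i² = 0.9376.
Trying n_f = 1 gives 1/n_i² = 0.06236, i.e. n_i ≈ 4; this pair matches.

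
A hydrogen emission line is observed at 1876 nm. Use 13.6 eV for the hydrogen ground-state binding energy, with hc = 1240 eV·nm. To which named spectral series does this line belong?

Paschen

ΔE = 1240/1876 = 0.6610 eV.
This matches 13.6 × (1/3² − 1/4²), so n_f = 3: the Paschen series.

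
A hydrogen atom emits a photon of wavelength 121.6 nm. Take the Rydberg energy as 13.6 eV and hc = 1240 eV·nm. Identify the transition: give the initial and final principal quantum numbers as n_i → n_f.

The photon energy is ΔE = hc/λ = 1240 / 121.6 = 10.20 eV.
With Z = 1, ΔE = 13.60 × (1/n_f² − 1/n_i²), so 1/n_f² − 1/n_i² = 0.7498.
Trying n_f = 1 gives 1/n_i² = 0.2502, i.e. n_i ≈ 2; this pair matches.

n_i = 2, n_f = 1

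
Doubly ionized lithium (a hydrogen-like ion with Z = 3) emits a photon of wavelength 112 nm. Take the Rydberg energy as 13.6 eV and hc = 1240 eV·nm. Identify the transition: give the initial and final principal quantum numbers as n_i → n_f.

n_i = 7, n_f = 3

The photon energy is ΔE = hc/λ = 1240 / 112 = 11.07 eV.
With Z = 3, ΔE = 122.4 × (1/n_f² − 1/n_i²), so 1/n_f² − 1/n_i² = 0.09045.
Trying n_f = 3 gives 1/n_i² = 0.02066, i.e. n_i ≈ 7; this pair matches.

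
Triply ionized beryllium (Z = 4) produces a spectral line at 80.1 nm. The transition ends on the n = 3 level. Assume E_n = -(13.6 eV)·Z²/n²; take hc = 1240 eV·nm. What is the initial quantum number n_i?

The photon energy is ΔE = hc/λ = 1240 / 80.1 = 15.48 eV.
With Z = 4, ΔE = 217.6 × (1/n_f² − 1/n_i²), so 1/n_f² − 1/n_i² = 0.07114.
With n_f = 3: 1/n_i² = 1/9 − 0.07114 = 0.03997, so n_i ≈ 5.00.

n_i = 5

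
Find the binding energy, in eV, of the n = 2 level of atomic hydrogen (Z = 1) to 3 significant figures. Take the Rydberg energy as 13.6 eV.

E_2 = −13.60/4 = −3.40 eV, so ionization (to E = 0) requires 3.40 eV.

3.40 eV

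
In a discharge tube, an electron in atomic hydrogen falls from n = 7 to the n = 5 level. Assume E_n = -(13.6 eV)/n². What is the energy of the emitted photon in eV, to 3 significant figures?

0.266 eV

E_7 = −13.60/49 = −0.2776 eV and E_5 = −13.60/25 = −0.5440 eV.
The photon energy is |E_7 − E_5| = 0.266 eV.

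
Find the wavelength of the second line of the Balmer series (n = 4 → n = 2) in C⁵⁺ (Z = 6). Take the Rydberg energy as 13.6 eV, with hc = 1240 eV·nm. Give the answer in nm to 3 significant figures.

The Balmer series terminates on n_f = 2; the second line has n_i = 2+2 = 4.
ΔE = 489.6 × (1/2² − 1/4²) = 91.80 eV.
λ = 1240 / 91.80 = 13.5 nm.

13.5 nm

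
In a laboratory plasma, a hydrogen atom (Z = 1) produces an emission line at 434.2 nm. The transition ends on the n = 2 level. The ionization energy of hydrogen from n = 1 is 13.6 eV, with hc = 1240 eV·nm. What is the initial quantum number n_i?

The photon energy is ΔE = hc/λ = 1240 / 434.2 = 2.856 eV.
With Z = 1, ΔE = 13.60 × (1/n_f² − 1/n_i²), so 1/n_f² − 1/n_i² = 0.2100.
With n_f = 2: 1/n_i² = 1/4 − 0.2100 = 0.04001, so n_i ≈ 5.00.

n_i = 5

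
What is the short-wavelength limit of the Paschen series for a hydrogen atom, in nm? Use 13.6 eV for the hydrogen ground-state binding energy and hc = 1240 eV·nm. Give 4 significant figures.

The Paschen series has lower level n_f = 3; the series limit corresponds to n_i → ∞.
ΔE_max = 13.6 × 1 / 3² = 1.511 eV.
λ_min = 1240 / 1.511 = 820.6 nm.

820.6 nm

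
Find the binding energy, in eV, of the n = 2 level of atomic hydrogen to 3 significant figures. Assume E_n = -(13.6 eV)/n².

3.40 eV

E_2 = −13.60/4 = −3.40 eV, so ionization (to E = 0) requires 3.40 eV.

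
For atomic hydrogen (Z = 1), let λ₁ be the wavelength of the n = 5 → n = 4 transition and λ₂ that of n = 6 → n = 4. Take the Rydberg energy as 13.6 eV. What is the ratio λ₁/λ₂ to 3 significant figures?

1.54

λ ∝ 1/ΔE ∝ 1/(1/n_f² − 1/n_i²), and the Z² and hc factors cancel in the ratio.
λ₁/λ₂ = (1/4² − 1/6²)/(1/4² − 1/5²) = 0.03472/0.02250 = 1.54.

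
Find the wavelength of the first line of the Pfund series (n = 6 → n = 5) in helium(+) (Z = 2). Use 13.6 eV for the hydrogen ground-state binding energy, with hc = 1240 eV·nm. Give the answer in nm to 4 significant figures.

The Pfund series terminates on n_f = 5; the first line has n_i = 5+1 = 6.
ΔE = 54.40 × (1/5² − 1/6²) = 0.6649 eV.
λ = 1240 / 0.6649 = 1865 nm.

1865 nm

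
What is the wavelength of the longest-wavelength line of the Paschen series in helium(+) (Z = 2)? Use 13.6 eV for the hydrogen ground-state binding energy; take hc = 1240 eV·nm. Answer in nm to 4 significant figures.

The Paschen series terminates on n_f = 3; the first line has n_i = 3+1 = 4.
ΔE = 54.40 × (1/3² − 1/4²) = 2.644 eV.
λ = 1240 / 2.644 = 468.9 nm.

468.9 nm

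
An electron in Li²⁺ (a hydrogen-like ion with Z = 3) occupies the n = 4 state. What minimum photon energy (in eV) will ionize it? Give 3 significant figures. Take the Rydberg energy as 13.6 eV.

7.65 eV

E_n = −13.6 Z²/n² = −122.4/n² eV for Z = 3.
E_4 = −122.4/16 = −7.65 eV, so ionization (to E = 0) requires 7.65 eV.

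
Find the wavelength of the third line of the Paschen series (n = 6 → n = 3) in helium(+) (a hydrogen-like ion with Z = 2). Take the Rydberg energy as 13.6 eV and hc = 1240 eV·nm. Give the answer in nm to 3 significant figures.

274 nm

The Paschen series terminates on n_f = 3; the third line has n_i = 3+3 = 6.
ΔE = 54.40 × (1/3² − 1/6²) = 4.533 eV.
λ = 1240 / 4.533 = 274 nm.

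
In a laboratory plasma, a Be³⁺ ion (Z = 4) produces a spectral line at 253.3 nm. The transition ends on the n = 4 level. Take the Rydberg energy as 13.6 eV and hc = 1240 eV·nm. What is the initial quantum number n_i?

n_i = 5

The photon energy is ΔE = hc/λ = 1240 / 253.3 = 4.895 eV.
With Z = 4, ΔE = 217.6 × (1/n_f² − 1/n_i²), so 1/n_f² − 1/n_i² = 0.02250.
With n_f = 4: 1/n_i² = 1/16 − 0.02250 = 0.04000, so n_i ≈ 5.00.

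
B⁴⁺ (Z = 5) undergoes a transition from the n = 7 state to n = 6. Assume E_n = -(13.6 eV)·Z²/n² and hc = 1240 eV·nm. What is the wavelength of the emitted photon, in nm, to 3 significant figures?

For Z = 5 the level energies scale as Z², so the effective Rydberg energy is 13.6 × 25 = 340.0 eV.
ΔE = 340.0 × (1/6² − 1/7²) = 340.0 × 0.007370 = 2.506 eV.
λ = hc/ΔE = 1240 / 2.506 = 495 nm.

495 nm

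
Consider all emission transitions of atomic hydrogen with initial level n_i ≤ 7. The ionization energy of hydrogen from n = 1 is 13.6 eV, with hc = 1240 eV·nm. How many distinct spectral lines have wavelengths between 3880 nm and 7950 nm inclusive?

Enumerate all n_i → n_f pairs with 1 ≤ n_f < n_i ≤ 7 and compute λ = 1240 / [13.6·1·(1/n_f² − 1/n_i²)].
Lines falling in [3880, 7950] nm: 5→4 (4052 nm), 7→5 (4654 nm), 6→5 (7460 nm).

3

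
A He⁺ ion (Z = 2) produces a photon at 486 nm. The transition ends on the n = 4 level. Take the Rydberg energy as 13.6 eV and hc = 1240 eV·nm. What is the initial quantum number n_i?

n_i = 8

The photon energy is ΔE = hc/λ = 1240 / 486 = 2.551 eV.
With Z = 2, ΔE = 54.40 × (1/n_f² − 1/n_i²), so 1/n_f² − 1/n_i² = 0.04690.
With n_f = 4: 1/n_i² = 1/16 − 0.04690 = 0.01560, so n_i ≈ 8.01.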